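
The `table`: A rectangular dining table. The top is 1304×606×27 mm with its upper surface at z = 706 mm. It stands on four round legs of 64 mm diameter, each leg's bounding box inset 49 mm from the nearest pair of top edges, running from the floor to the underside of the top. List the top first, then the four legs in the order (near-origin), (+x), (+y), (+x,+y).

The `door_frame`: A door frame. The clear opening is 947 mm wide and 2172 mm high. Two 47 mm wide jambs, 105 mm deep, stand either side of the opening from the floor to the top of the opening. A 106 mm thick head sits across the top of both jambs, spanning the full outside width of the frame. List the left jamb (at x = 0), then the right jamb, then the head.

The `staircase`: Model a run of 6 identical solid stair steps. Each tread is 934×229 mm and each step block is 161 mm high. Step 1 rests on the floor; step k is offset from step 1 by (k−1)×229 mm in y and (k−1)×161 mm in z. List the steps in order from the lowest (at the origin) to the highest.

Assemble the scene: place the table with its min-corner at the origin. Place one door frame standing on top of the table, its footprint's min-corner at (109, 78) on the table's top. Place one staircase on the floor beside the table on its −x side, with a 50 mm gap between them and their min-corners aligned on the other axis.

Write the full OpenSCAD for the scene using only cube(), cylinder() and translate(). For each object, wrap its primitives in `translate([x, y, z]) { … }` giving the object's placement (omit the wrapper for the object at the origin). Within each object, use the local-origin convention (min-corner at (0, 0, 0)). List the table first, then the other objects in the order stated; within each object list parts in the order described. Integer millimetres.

translate([0, 0, 679]) cube([1304, 606, 27]);
translate([81, 81, 0]) cylinder(h = 679, r = 32);
translate([1223, 81, 0]) cylinder(h = 679, r = 32);
translate([81, 525, 0]) cylinder(h = 679, r = 32);
translate([1223, 525, 0]) cylinder(h = 679, r = 32);
translate([109, 78, 706]) {
  cube([47, 105, 2172]);
  translate([994, 0, 0]) cube([47, 105, 2172]);
  translate([0, 0, 2172]) cube([1041, 105, 106]);
}
translate([-984, 0, 0]) {
  cube([934, 229, 161]);
  translate([0, 229, 161]) cube([934, 229, 161]);
  translate([0, 458, 322]) cube([934, 229, 161]);
  translate([0, 687, 483]) cube([934, 229, 161]);
  translate([0, 916, 644]) cube([934, 229, 161]);
  translate([0, 1145, 805]) cube([934, 229, 161]);
}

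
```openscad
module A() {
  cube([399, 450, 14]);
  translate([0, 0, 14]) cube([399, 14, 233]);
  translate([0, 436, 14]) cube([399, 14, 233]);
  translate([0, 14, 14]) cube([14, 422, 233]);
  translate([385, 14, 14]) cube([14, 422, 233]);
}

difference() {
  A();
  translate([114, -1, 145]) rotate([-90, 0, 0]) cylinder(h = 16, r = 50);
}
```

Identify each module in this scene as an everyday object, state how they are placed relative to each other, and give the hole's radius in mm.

A is an open box. The open box has a circular hole through its front wall. The hole's radius is 50 mm.

The subtracted cylinder has r = 50 mm.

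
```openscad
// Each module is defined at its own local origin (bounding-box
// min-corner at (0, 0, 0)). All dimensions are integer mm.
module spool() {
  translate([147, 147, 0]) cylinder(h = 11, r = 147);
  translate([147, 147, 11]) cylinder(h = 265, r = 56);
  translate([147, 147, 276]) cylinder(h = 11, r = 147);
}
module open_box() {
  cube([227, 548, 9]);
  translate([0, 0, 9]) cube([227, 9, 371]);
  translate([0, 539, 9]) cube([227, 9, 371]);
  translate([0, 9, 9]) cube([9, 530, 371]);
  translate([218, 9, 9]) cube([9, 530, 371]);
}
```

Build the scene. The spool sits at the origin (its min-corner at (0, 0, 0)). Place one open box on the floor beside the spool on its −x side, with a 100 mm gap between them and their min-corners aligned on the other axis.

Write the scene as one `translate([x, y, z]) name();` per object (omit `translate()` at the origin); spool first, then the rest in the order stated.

spool();
translate([-327, 0, 0]) open_box();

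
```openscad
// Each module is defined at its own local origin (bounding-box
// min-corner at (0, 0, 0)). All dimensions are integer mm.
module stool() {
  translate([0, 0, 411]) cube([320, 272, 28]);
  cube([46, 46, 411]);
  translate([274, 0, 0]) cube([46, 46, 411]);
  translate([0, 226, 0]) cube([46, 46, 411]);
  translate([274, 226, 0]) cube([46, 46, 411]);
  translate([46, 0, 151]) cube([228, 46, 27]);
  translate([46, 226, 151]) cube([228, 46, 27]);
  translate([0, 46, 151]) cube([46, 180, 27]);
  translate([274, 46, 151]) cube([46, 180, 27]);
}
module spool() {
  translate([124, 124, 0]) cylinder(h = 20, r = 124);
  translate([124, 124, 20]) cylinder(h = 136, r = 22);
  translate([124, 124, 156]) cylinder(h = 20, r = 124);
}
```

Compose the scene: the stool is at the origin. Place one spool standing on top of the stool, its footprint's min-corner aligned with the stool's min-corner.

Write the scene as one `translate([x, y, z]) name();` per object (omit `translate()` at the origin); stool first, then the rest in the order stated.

stool();
translate([0, 0, 439]) spool();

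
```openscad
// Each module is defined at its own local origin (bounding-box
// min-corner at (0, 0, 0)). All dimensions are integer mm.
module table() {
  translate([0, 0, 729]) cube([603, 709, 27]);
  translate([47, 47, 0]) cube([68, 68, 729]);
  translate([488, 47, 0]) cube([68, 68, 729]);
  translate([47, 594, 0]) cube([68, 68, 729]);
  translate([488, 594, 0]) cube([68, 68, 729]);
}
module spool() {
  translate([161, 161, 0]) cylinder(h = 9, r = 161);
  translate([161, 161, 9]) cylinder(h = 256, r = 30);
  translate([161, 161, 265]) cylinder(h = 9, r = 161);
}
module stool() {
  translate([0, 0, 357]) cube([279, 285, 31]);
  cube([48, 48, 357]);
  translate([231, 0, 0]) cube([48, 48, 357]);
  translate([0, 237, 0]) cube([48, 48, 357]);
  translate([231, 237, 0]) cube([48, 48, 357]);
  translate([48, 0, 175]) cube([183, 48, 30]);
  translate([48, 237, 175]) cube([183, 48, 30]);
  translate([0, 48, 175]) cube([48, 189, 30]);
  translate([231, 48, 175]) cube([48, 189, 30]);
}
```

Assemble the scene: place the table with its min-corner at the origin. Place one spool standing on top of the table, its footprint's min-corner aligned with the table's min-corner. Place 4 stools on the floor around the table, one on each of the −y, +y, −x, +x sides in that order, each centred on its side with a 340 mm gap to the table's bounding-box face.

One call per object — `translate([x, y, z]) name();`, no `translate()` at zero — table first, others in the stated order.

table();
translate([0, 0, 756]) spool();
translate([162, -625, 0]) stool();
translate([162, 1049, 0]) stool();
translate([-619, 212, 0]) stool();
translate([943, 212, 0]) stool();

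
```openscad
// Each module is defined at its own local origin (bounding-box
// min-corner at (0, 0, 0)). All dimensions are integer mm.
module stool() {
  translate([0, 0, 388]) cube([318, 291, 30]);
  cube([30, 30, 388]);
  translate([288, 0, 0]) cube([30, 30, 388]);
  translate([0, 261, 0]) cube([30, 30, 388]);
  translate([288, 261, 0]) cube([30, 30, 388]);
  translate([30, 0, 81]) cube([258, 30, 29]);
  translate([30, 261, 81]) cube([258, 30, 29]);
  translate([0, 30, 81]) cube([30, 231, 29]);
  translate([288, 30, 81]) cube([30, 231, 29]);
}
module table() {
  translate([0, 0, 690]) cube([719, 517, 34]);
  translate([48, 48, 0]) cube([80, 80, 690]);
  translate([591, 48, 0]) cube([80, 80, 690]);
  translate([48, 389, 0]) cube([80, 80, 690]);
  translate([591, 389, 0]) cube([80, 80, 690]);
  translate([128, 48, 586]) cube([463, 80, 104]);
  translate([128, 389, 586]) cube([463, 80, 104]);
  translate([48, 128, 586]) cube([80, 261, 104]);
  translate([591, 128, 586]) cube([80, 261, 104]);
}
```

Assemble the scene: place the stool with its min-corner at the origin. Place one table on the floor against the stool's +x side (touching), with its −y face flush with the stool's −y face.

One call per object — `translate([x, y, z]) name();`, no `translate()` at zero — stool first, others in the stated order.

stool();
translate([318, 0, 0]) table();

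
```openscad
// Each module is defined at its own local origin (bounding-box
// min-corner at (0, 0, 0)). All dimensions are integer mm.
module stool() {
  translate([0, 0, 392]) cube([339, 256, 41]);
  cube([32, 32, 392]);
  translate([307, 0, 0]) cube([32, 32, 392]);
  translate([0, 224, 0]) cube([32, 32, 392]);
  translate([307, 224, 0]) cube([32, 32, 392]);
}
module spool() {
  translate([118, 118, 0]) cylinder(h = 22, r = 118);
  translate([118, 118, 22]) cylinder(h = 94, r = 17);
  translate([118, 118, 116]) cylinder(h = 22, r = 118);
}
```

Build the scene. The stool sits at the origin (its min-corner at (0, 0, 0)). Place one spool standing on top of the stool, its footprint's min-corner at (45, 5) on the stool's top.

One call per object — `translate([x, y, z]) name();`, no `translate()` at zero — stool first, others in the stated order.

stool();
translate([45, 5, 433]) spool();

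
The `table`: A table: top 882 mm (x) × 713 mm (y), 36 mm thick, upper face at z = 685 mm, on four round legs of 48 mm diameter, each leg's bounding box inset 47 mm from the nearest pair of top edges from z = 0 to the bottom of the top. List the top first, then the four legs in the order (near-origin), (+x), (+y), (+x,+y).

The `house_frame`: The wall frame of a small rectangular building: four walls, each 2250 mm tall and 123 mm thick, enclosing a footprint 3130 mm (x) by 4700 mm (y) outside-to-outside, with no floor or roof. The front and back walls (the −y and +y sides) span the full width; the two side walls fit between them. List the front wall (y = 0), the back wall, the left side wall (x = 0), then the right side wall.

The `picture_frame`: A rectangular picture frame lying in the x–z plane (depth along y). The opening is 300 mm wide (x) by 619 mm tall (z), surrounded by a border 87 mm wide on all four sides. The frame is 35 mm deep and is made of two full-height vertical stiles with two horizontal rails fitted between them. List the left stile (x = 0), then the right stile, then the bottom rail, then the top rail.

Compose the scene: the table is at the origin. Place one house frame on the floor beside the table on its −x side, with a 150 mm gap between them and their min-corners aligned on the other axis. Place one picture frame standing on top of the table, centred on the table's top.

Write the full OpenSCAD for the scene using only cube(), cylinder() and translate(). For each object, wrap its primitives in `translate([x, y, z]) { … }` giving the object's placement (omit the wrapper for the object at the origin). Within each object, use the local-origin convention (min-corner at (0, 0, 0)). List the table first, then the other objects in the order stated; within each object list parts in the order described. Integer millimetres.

translate([0, 0, 649]) cube([882, 713, 36]);
translate([71, 71, 0]) cylinder(h = 649, r = 24);
translate([811, 71, 0]) cylinder(h = 649, r = 24);
translate([71, 642, 0]) cylinder(h = 649, r = 24);
translate([811, 642, 0]) cylinder(h = 649, r = 24);
translate([-3280, 0, 0]) {
  cube([3130, 123, 2250]);
  translate([0, 4577, 0]) cube([3130, 123, 2250]);
  translate([0, 123, 0]) cube([123, 4454, 2250]);
  translate([3007, 123, 0]) cube([123, 4454, 2250]);
}
translate([204, 339, 685]) {
  cube([87, 35, 793]);
  translate([387, 0, 0]) cube([87, 35, 793]);
  translate([87, 0, 0]) cube([300, 35, 87]);
  translate([87, 0, 706]) cube([300, 35, 87]);
}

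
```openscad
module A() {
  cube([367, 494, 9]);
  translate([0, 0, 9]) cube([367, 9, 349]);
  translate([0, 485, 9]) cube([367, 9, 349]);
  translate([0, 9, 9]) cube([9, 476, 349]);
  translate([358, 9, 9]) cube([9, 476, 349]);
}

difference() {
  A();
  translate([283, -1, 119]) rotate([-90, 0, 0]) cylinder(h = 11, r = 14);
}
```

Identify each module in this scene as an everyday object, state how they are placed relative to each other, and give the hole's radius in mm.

A is an open box. The open box has a circular hole through its front wall. The hole's radius is 14 mm.

The subtracted cylinder has r = 14 mm.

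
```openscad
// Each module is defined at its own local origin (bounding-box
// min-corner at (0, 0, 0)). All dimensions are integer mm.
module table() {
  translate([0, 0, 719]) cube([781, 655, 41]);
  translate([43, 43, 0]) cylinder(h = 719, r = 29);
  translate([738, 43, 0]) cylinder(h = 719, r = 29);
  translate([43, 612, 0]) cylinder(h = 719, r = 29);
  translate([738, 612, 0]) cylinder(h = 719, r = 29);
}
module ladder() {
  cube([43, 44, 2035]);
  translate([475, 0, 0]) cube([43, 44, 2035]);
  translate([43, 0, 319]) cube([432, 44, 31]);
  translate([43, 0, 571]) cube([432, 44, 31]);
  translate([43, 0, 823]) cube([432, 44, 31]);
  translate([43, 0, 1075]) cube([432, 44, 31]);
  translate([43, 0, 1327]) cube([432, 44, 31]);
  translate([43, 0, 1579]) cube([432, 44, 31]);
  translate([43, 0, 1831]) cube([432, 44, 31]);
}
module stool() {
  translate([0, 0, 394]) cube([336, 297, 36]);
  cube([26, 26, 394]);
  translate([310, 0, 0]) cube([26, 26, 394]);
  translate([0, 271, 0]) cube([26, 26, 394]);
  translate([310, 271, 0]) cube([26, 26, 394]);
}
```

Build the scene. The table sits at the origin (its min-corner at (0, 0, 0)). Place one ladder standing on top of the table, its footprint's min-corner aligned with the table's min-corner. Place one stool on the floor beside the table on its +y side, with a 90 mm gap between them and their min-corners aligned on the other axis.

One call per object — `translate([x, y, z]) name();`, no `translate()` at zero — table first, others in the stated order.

table();
translate([0, 0, 760]) ladder();
translate([0, 745, 0]) stool();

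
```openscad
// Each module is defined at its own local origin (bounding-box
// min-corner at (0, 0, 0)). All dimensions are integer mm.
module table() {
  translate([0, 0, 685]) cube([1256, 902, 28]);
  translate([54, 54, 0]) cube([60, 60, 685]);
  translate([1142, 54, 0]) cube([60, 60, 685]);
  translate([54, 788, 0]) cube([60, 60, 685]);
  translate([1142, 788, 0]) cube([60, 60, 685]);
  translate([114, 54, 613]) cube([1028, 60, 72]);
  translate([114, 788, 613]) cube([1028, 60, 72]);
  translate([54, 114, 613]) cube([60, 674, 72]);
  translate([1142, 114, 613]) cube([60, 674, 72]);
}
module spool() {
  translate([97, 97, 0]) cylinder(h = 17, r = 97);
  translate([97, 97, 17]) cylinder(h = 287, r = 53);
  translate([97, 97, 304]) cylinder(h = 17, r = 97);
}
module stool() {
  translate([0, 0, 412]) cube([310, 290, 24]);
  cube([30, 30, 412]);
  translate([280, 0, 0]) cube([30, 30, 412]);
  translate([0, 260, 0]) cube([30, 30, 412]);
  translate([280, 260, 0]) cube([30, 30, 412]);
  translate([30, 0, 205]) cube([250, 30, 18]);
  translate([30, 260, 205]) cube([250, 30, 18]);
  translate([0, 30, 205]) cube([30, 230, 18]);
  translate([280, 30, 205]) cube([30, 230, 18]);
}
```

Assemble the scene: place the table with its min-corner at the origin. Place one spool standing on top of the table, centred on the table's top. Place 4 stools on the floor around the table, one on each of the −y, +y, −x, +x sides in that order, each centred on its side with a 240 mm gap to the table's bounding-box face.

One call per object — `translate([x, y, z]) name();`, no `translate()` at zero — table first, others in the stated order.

table();
translate([531, 354, 713]) spool();
translate([473, -530, 0]) stool();
translate([473, 1142, 0]) stool();
translate([-550, 306, 0]) stool();
translate([1496, 306, 0]) stool();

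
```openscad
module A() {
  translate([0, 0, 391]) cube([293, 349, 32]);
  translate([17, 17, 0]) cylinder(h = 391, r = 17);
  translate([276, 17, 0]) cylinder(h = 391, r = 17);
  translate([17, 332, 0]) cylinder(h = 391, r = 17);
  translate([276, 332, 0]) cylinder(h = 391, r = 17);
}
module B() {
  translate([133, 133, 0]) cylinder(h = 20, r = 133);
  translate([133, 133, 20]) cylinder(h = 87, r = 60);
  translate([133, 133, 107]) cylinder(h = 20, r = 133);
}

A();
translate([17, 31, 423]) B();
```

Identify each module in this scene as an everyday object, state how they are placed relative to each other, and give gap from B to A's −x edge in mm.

The spool's min-x is at 17; the stool's min-x is 0; gap = 17 mm.

A is a stool. B is a spool. The spool is on top of the stool. The gap from the spool to the stool's −x edge is 17 mm.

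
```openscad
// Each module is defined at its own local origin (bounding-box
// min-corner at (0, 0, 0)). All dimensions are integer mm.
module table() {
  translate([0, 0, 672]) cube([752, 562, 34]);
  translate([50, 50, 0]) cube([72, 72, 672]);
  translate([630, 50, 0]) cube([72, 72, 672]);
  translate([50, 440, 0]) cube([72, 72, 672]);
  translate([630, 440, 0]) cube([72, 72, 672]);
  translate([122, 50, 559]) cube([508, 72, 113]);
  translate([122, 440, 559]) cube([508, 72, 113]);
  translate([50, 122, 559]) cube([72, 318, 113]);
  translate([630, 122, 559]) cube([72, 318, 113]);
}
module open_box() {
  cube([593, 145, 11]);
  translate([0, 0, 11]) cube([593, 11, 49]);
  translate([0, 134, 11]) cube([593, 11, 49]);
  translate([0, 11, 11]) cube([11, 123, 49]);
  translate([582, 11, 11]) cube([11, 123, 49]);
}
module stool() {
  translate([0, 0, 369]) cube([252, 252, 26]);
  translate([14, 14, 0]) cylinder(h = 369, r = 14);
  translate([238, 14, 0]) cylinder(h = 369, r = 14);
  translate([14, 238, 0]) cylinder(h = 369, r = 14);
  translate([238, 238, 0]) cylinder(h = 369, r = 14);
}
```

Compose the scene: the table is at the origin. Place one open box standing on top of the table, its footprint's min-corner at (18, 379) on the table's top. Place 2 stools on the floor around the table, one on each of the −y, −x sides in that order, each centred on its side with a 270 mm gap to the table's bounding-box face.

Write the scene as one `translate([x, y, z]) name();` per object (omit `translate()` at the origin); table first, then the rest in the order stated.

table();
translate([18, 379, 706]) open_box();
translate([250, -522, 0]) stool();
translate([-522, 155, 0]) stool();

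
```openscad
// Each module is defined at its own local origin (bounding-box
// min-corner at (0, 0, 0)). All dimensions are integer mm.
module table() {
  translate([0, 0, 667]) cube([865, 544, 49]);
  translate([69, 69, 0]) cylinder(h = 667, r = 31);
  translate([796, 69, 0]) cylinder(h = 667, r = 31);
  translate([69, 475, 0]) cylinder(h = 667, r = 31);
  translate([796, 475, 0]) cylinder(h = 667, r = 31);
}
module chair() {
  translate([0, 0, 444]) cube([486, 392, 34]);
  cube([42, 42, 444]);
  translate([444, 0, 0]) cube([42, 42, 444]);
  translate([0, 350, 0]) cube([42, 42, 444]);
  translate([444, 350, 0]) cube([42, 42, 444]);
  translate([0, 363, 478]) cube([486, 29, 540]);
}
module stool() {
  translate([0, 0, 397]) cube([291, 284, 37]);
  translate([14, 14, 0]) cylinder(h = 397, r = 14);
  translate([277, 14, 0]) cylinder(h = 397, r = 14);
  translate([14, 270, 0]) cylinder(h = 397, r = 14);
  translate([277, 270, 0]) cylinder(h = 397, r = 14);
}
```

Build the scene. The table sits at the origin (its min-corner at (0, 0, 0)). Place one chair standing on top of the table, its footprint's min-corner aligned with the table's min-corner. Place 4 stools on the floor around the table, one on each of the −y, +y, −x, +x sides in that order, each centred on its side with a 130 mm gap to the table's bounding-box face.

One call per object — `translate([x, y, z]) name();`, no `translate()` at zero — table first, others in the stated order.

table();
translate([0, 0, 716]) chair();
translate([287, -414, 0]) stool();
translate([287, 674, 0]) stool();
translate([-421, 130, 0]) stool();
translate([995, 130, 0]) stool();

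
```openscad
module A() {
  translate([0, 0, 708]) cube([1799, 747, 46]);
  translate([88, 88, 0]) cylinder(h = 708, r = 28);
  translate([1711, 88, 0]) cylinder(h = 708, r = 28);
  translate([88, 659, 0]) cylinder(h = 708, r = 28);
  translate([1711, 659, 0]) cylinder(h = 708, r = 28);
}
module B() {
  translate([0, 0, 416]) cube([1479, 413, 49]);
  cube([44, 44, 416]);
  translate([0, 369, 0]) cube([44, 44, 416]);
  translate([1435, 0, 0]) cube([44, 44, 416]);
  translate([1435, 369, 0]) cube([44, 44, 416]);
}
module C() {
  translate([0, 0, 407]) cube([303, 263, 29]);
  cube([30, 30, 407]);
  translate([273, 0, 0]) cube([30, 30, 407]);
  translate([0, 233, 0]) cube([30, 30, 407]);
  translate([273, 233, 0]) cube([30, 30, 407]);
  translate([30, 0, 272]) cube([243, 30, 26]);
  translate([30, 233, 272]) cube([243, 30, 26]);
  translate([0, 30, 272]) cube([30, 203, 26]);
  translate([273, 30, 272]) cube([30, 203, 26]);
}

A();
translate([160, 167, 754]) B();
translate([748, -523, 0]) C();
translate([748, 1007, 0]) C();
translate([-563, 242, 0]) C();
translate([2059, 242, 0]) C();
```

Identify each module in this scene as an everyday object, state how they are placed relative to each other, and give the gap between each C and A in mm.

A is a table. B is a bench. C is a stool. The bench is on top of the table, centred. Four stools sit around the table at the −y, +y, −x, +x sides. The gap between each stool and the table is 260 mm.

Each stool's nearest face is 260 mm from the table's bounding box.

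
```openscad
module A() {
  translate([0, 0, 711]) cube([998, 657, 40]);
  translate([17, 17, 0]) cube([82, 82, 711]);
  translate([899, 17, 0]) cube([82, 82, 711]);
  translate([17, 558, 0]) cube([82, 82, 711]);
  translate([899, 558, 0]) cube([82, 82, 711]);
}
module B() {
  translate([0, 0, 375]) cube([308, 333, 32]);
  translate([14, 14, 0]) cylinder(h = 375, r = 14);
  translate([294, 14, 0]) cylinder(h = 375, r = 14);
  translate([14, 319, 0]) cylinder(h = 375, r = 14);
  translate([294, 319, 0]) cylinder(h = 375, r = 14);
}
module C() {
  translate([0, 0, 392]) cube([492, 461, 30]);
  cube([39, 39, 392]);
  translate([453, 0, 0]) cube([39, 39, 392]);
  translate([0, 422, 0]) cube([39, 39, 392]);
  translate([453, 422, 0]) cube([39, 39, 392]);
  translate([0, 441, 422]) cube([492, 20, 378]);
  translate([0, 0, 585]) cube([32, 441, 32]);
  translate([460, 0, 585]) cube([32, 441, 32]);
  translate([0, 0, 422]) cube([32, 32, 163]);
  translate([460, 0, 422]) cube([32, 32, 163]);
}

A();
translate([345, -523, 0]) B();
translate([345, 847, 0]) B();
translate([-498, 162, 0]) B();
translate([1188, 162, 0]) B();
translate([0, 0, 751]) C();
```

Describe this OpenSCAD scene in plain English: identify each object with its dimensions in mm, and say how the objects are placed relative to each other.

A is a table with a 998×657 mm rectangular top, 40 mm thick, top surface at z = 751 mm, supported by four 82×82 mm square legs, each inset 17 mm from the nearest pair of top edges, running from the floor.

B is a four-legged stool. The seat is a 308×333×32 mm slab whose top surface is at z = 407 mm; four round legs, each 28 mm in diameter, run from the floor (z = 0) to the underside of the seat, each leg's axis is inset half a diameter from the nearest pair of seat edges (so the leg's bounding box is flush with the corner).

C is a chair. The seat is a 492×461×30 mm slab with its top at z = 422 mm, on four 39×39 mm corner legs (flush with the seat edges, standing on z = 0). A flat backrest 20 mm thick, 378 mm tall, spans the full seat width and rises from the seat top along its +y edge, rear face flush with the rear of the seat. Two armrests of 32×32 mm section run along each side from the seat's front edge to the front of the backrest, top faces 195 mm above the seat top and outer faces flush with the seat's x-edges; a 32×32 mm post under the front of each armrest stands on the seat at the front corner.

Four stools sit around the table at the −y, +y, −x, +x sides. The chair is on top of the table.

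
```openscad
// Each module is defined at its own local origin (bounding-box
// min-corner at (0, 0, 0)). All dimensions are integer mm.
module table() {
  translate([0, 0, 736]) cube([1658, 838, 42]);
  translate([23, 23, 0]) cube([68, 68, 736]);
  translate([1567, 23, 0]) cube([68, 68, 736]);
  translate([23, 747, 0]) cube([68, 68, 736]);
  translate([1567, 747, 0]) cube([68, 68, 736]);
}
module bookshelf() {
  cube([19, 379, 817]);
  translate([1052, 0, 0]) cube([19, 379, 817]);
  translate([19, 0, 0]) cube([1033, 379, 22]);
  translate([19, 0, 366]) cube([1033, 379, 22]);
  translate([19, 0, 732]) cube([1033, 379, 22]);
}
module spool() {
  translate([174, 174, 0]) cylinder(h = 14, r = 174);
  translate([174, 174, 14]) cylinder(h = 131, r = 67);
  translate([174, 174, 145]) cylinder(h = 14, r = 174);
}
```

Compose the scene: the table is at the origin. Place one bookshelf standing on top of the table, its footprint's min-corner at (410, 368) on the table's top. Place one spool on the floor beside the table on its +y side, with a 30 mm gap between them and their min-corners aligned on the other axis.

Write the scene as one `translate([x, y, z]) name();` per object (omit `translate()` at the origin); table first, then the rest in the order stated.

table();
translate([410, 368, 778]) bookshelf();
translate([0, 868, 0]) spool();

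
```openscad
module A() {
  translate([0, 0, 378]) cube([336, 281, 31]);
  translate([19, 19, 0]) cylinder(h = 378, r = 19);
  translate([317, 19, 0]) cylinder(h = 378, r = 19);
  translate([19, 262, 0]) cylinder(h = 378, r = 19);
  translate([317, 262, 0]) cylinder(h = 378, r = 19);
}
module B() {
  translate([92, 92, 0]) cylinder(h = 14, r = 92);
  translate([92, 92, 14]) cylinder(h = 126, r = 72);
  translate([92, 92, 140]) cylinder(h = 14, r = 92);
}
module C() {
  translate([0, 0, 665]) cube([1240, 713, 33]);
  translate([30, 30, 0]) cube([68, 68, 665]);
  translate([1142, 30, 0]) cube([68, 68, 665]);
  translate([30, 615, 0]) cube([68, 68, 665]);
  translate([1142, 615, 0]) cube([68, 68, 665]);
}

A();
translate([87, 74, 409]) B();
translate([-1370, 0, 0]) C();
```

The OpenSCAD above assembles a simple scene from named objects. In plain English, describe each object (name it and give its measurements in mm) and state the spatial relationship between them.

A is a four-legged stool. The seat is 336×281 mm, 31 mm thick, top at z = 409 mm. It stands on four round legs, each 38 mm in diameter, from z = 0 to the seat underside, each leg's axis is inset half a diameter from the nearest pair of seat edges (so the leg's bounding box is flush with the corner).

B is a spool: two coaxial disc flanges of radius 92 mm and thickness 14 mm, joined by a core cylinder of radius 72 mm and height 126 mm. The lower flange rests on z = 0 and the three cylinders share a vertical axis.

C is a rectangular dining table. The top is 1240×713×33 mm with its upper surface at z = 698 mm. It stands on four 68×68 mm square legs, each inset 30 mm from the nearest pair of top edges, running from the floor to the underside of the top.

The spool is on top of the stool. The table is on the floor beside the stool on its −x side.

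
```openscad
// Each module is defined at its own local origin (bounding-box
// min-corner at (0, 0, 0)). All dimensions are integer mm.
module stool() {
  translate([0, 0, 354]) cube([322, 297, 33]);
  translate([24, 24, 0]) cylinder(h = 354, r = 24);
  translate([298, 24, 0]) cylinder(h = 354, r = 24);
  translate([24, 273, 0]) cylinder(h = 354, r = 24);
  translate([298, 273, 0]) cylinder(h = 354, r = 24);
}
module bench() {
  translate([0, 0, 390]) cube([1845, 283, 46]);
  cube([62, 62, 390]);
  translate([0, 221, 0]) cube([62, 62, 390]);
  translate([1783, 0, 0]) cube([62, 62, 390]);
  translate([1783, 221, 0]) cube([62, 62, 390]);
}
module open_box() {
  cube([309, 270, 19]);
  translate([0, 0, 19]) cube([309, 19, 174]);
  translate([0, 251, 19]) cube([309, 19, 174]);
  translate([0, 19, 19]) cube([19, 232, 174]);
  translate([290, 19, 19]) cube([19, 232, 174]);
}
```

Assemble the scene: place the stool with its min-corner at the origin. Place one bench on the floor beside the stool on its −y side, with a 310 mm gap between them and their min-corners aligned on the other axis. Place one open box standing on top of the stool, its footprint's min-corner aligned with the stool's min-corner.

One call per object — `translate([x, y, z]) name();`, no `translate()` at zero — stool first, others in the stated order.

stool();
translate([0, -593, 0]) bench();
translate([0, 0, 387]) open_box();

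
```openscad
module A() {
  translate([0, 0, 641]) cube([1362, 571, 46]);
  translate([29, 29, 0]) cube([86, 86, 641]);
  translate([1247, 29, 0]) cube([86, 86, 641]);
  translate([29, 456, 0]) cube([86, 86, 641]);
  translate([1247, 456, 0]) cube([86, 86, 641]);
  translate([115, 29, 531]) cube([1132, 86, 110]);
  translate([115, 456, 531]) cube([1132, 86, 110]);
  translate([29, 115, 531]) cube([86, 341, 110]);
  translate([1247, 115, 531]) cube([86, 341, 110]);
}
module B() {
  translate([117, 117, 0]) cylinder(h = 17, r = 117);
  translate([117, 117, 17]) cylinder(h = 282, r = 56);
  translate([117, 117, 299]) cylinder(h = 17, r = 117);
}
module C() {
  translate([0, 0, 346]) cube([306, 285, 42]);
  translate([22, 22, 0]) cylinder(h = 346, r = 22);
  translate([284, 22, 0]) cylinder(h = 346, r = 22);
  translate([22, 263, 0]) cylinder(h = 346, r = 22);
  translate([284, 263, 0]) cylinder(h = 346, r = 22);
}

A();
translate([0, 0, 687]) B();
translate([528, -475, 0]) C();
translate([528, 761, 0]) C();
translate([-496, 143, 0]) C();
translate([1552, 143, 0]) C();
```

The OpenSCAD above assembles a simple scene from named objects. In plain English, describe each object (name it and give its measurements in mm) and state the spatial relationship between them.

A is a table with a 1362×571 mm rectangular top, 46 mm thick, top surface at z = 687 mm, supported by four 86×86 mm square legs, each inset 29 mm from the nearest pair of top edges, running from the floor. Four apron rails, 86 mm thick and 110 mm tall, run between adjacent legs with their top edges flush with the underside of the top and their outer faces flush with the legs' outer faces.

B is a spool: two coaxial disc flanges of radius 117 mm and thickness 17 mm, joined by a core cylinder of radius 56 mm and height 282 mm. The lower flange rests on z = 0 and the three cylinders share a vertical axis.

C is a four-legged stool. The seat is 306×285 mm, 42 mm thick, top at z = 388 mm. It stands on four round legs, each 44 mm in diameter, from z = 0 to the seat underside, each leg's axis is inset half a diameter from the nearest pair of seat edges (so the leg's bounding box is flush with the corner).

The spool is on top of the table. Four stools sit around the table at the −y, +y, −x, +x sides.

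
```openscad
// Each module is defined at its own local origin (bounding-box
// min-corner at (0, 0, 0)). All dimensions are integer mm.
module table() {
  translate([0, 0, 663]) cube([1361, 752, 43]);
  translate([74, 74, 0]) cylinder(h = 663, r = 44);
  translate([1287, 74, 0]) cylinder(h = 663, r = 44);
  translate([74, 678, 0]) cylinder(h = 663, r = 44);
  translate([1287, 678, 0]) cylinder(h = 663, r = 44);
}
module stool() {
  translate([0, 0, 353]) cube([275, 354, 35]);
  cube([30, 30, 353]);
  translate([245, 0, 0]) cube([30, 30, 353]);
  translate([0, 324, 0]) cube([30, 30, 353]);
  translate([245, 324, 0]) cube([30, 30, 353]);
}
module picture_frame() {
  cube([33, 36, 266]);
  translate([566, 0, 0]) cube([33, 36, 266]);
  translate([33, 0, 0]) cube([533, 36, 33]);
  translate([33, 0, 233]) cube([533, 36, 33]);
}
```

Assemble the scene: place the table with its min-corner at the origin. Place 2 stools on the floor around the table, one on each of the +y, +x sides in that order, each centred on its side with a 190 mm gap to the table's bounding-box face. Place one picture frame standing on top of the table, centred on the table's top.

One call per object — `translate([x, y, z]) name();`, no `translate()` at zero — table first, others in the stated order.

table();
translate([543, 942, 0]) stool();
translate([1551, 199, 0]) stool();
translate([381, 358, 706]) picture_frame();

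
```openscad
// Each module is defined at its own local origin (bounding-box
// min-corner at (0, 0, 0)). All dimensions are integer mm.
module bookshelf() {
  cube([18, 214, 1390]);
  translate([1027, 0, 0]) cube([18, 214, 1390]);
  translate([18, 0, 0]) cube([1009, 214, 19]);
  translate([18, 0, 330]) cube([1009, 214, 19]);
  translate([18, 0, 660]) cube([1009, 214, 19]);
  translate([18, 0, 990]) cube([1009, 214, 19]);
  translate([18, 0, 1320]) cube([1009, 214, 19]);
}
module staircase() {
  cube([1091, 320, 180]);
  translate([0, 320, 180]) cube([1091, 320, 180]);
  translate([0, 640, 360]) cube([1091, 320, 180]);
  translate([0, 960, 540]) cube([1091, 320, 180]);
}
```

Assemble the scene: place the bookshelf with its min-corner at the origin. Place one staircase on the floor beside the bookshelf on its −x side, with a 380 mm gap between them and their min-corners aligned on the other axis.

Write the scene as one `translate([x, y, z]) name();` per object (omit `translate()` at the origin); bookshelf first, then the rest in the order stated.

bookshelf();
translate([-1471, 0, 0]) staircase();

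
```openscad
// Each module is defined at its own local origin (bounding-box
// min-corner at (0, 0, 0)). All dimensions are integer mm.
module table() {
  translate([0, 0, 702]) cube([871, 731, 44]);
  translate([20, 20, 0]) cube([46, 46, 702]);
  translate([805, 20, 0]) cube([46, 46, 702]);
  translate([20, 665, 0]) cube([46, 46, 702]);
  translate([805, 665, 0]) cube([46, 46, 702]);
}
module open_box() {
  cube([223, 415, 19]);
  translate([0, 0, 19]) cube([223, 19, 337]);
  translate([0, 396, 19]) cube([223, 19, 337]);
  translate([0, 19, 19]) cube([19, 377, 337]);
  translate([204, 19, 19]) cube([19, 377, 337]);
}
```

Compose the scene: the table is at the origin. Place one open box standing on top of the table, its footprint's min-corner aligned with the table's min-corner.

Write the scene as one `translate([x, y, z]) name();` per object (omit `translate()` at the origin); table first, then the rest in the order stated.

table();
translate([0, 0, 746]) open_box();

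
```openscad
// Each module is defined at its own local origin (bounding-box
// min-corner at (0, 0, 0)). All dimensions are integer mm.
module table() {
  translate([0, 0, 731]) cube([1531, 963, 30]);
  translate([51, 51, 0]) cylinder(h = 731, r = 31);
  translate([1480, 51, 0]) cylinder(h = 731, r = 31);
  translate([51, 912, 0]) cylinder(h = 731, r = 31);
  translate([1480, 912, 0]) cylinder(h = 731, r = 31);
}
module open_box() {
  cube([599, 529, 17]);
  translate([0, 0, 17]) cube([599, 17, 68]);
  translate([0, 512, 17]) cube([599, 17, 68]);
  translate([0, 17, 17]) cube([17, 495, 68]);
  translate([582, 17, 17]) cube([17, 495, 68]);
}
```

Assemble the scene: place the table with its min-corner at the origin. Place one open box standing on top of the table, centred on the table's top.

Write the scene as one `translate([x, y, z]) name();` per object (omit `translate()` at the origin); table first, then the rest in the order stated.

table();
translate([466, 217, 761]) open_box();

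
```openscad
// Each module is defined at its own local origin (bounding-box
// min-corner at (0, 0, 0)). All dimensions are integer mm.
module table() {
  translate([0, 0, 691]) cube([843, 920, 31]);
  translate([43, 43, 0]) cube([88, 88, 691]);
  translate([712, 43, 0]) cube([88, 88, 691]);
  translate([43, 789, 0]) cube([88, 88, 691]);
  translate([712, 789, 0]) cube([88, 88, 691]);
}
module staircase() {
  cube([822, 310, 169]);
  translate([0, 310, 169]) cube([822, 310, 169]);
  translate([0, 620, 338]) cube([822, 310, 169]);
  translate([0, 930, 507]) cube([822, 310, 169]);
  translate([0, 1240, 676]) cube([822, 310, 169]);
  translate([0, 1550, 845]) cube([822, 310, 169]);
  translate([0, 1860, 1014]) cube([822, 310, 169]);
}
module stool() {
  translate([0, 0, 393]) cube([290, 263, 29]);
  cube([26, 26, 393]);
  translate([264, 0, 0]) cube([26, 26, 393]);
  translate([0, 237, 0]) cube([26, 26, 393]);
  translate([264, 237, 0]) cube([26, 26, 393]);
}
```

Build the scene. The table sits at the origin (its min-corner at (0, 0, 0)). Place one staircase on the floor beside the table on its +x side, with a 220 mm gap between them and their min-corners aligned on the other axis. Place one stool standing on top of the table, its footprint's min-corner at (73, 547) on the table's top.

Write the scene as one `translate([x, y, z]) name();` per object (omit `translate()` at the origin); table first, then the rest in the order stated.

table();
translate([1063, 0, 0]) staircase();
translate([73, 547, 722]) stool();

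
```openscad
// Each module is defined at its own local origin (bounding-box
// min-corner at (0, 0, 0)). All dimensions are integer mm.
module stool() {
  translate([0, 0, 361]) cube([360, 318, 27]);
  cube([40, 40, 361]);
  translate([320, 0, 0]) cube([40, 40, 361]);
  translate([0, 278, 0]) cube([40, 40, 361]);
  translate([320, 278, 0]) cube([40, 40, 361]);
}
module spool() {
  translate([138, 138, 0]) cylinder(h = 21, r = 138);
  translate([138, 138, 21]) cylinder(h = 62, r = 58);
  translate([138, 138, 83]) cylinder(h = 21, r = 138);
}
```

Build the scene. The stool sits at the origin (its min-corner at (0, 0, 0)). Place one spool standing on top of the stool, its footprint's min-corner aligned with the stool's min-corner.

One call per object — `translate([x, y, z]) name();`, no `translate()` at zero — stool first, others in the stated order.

stool();
translate([0, 0, 388]) spool();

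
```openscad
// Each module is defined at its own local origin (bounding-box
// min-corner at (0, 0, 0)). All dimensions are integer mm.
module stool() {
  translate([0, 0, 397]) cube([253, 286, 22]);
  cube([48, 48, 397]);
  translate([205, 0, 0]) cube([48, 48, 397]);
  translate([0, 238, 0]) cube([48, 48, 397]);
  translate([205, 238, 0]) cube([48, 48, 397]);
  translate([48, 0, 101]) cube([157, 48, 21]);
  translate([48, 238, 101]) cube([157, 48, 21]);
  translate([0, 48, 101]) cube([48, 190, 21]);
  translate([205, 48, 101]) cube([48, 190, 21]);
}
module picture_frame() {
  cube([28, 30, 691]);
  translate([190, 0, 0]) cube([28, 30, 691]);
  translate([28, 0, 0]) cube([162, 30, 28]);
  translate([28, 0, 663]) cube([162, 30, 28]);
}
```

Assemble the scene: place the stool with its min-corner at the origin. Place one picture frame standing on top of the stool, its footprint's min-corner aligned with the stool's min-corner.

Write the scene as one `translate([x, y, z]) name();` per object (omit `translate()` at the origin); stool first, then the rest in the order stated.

stool();
translate([0, 0, 419]) picture_frame();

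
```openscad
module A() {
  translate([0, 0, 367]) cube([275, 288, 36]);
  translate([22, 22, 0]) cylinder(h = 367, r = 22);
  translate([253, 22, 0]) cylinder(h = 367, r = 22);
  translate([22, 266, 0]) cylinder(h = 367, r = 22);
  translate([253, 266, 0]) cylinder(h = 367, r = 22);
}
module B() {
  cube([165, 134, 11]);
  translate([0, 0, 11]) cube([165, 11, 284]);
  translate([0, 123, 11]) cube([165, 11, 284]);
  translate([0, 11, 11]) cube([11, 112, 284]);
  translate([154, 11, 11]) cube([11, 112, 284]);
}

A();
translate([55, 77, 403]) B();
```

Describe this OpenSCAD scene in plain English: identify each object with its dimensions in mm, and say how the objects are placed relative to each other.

A is a simple wooden stool: a rectangular seat 275 mm (x) by 288 mm (y), 36 mm thick, top face at z = 403 mm, on four round legs, each 44 mm in diameter. The legs rest on z = 0, each leg's axis is inset half a diameter from the nearest pair of seat edges (so the leg's bounding box is flush with the corner).

B is an open-topped rectangular box: outside dimensions 165×134×295 mm, with a uniform wall and base thickness of 11 mm. The base is a full 165×134 slab on the floor; four walls sit on top of the base. The front and back walls (the −y and +y sides) span the full width; the two side walls fit between them.

The open box is on top of the stool, centred.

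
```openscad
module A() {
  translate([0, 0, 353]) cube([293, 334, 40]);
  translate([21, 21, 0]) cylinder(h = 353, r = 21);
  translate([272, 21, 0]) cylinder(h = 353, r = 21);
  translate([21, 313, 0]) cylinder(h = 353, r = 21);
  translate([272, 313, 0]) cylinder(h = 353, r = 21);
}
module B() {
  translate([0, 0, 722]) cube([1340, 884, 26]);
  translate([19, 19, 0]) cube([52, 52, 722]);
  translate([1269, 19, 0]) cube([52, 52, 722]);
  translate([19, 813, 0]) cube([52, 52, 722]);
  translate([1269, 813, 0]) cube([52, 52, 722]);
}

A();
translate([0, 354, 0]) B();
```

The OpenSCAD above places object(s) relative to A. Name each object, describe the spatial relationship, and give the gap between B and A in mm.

The table's nearest face is 20 mm from the stool's +y face.

A is a stool. B is a table. The table is on the floor beside the stool on its +y side. The gap between the table and the stool is 20 mm.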